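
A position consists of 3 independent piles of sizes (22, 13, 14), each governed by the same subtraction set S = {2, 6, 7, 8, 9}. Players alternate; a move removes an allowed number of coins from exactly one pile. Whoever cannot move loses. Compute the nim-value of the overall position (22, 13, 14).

0

All piles use S = {2, 6, 7, 8, 9}:
n :  0  1  2  3  4  5  6  7  8  9 10 11 12 13 14 15 16 17 18 19 20 21 22
G :  0  0  1  1  0  0  1  1  2  2  3  3  2  2  3  0  0  1  1  0  0  1  1
Pile A: G(22) = 1.
Pile B: G(13) = 2.
Pile C: G(14) = 3.
Combined Grundy value = 1 ⊕ 2 ⊕ 3 = 0.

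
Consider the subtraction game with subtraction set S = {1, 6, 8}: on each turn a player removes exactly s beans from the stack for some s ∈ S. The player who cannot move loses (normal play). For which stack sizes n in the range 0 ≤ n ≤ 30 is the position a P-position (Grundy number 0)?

0, 2, 4, 7, 9, 11, 14, 16, 18, 21, 23, 25, 28, 30

n :  0  1  2  3  4  5  6  7  8  9 10 11 12 13 14 15 16 17 18 19 20 21 22 23 24 25 26 27 28 29 30
G :  0  1  0  1  0  1  2  0  1  0  1  0  1  2  0  1  0  1  0  1  2  0  1  0  1  0  1  2  0  1  0
P-positions are exactly the n with G(n) = 0.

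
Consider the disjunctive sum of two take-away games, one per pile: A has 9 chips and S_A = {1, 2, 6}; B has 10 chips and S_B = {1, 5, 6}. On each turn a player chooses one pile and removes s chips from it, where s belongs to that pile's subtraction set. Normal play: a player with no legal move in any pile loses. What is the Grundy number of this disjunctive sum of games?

Pile A, S = {1, 2, 6}:
G(0) = 0
G(1) = mex{0} = 1
G(2) = mex{1,0} = 2
G(3) = mex{2,1} = 0
G(4) = mex{0,2} = 1
G(5) = mex{1,0} = 2
G(6) = mex{2,1,0} = 3
G(7) = mex{3,2,1} = 0
G(8) = mex{0,3,2} = 1
G(9) = mex{1,0,0} = 2
G_A(9) = 2.
Pile B, S = {1, 5, 6}:
n :  0  1  2  3  4  5  6  7  8  9 10
G :  0  1  0  1  0  1  2  3  2  3  2
G_B(10) = 2.
Combined Grundy value = 2 ⊕ 2 = 0.

0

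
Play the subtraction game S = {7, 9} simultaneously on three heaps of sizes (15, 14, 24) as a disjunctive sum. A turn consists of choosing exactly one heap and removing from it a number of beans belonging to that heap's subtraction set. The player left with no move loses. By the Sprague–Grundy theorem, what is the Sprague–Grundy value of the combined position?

All heaps use S = {7, 9}:
n :  0  1  2  3  4  5  6  7  8  9 10 11 12 13 14 15 16 17 18 19 20 21 22 23 24
G :  0  0  0  0  0  0  0  1  1  1  1  1  1  1  2  2  0  0  0  0  0  0  0  1  1
Heap A: G(15) = 2.
Heap B: G(14) = 2.
Heap C: G(24) = 1.
Combined Grundy value = 2 ⊕ 2 ⊕ 1 = 1.

1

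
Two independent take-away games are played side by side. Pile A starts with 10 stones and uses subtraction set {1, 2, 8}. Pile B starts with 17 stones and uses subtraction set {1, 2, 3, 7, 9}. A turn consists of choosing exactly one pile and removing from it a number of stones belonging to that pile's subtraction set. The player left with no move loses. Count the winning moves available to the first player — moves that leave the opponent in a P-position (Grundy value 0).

Pile A, S = {1, 2, 8}:
G(0) = 0
G(1) = mex{0} = 1
G(2) = mex{1,0} = 2
G(3) = mex{2,1} = 0
G(4) = mex{0,2} = 1
G(5) = mex{1,0} = 2
G(6) = mex{2,1} = 0
G(7) = mex{0,2} = 1
G(8) = mex{1,0,0} = 2
G(9) = mex{2,1,1} = 0
G(10) = mex{0,2,2} = 1
G_A(10) = 1.
Pile B, S = {1, 2, 3, 7, 9}:
n :  0  1  2  3  4  5  6  7  8  9 10 11 12 13 14 15 16 17
G :  0  1  2  3  0  1  2  3  0  1  2  3  0  1  2  3  0  1
G_B(17) = 1.
Combined Grundy value = 1 ⊕ 1 = 0.
A winning move leaves total XOR = 0, i.e. changes one component's Grundy value g to g ⊕ X where X is the current total.
Pile A: target g' = 1⊕0 = 1, but every legal move changes the Grundy value (mex property), so 0 moves.
Pile B: target g' = 1⊕0 = 1, but every legal move changes the Grundy value (mex property), so 0 moves.

0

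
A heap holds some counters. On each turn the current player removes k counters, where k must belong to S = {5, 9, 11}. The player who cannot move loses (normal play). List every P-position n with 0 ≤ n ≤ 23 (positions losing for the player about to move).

0, 1, 2, 3, 4, 16, 17, 18, 19, 20

n :  0  1  2  3  4  5  6  7  8  9 10 11 12 13 14 15 16 17 18 19 20 21 22 23
G :  0  0  0  0  0  1  1  1  1  1  2  2  2  2  2  3  0  0  0  0  0  1  1  1
P-positions are exactly the n with G(n) = 0.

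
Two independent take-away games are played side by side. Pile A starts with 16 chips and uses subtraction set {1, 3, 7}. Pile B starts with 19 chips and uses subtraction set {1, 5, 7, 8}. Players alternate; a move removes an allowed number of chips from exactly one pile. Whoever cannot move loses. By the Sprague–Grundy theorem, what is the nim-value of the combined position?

Pile A, S = {1, 3, 7}:
n :  0  1  2  3  4  5  6  7  8  9 10 11 12 13 14 15 16
G :  0  1  0  1  0  1  0  1  0  1  0  1  0  1  0  1  0
G_A(16) = 0.
Pile B, S = {1, 5, 7, 8}:
n :  0  1  2  3  4  5  6  7  8  9 10 11 12 13 14 15 16 17 18 19
G :  0  1  0  1  0  1  0  1  2  3  2  3  2  3  2  0  1  0  1  0
G_B(19) = 0.
Combined Grundy value = 0 ⊕ 0 = 0.

0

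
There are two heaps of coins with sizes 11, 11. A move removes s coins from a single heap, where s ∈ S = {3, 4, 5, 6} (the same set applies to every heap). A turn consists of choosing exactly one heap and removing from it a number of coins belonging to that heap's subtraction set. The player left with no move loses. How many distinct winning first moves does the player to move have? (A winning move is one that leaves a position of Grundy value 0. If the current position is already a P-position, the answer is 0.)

All heaps use S = {3, 4, 5, 6}:
n :  0  1  2  3  4  5  6  7  8  9 10 11
G :  0  0  0  1  1  1  2  2  2  0  0  0
Heap A: G(11) = 0.
Heap B: G(11) = 0.
Combined Grundy value = 0 ⊕ 0 = 0.
A winning move leaves total XOR = 0, i.e. changes one component's Grundy value g to g ⊕ X where X is the current total.
Heap A: target g' = 0⊕0 = 0, but every legal move changes the Grundy value (mex property), so 0 moves.
Heap B: target g' = 0⊕0 = 0, but every legal move changes the Grundy value (mex property), so 0 moves.

0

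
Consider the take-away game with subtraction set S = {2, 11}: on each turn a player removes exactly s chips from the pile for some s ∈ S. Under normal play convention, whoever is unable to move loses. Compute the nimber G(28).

1

G(0) = 0
G(1) = mex{} = 0
G(2) = mex{0} = 1
G(3) = mex{0} = 1
G(4) = mex{1} = 0
G(5) = mex{1} = 0
G(6) = mex{0} = 1
G(7) = mex{0} = 1
G(8) = mex{1} = 0
G(9) = mex{1} = 0
G(10) = mex{0} = 1
G(11) = mex{0,0} = 1
G(12) = mex{1,0} = 2
G(13) = mex{1,1} = 0
G(14) = mex{2,1} = 0
G(15) = mex{0,0} = 1
G(16) = mex{0,0} = 1
G(17) = mex{1,1} = 0
G(18) = mex{1,1} = 0
G(19) = mex{0,0} = 1
G(20) = mex{0,0} = 1
G(21) = mex{1,1} = 0
G(22) = mex{1,1} = 0
G(23) = mex{0,2} = 1
G(24) = mex{0,0} = 1
G(25) = mex{1,0} = 2
G(26) = mex{1,1} = 0
G(27) = mex{2,1} = 0
G(28) = mex{0,0} = 1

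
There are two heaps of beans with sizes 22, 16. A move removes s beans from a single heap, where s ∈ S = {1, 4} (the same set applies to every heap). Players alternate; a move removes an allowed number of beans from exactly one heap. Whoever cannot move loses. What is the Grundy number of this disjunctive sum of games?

1

All heaps use S = {1, 4}:
G(0) = 0
G(1) = mex{0} = 1
G(2) = mex{1} = 0
G(3) = mex{0} = 1
G(4) = mex{1,0} = 2
G(5) = mex{2,1} = 0
G(6) = mex{0,0} = 1
G(7) = mex{1,1} = 0
G(8) = mex{0,2} = 1
G(9) = mex{1,0} = 2
G(10) = mex{2,1} = 0
G(11) = mex{0,0} = 1
G(12) = mex{1,1} = 0
G(13) = mex{0,2} = 1
G(14) = mex{1,0} = 2
G(15) = mex{2,1} = 0
G(16) = mex{0,0} = 1
G(17) = mex{1,1} = 0
G(18) = mex{0,2} = 1
G(19) = mex{1,0} = 2
G(20) = mex{2,1} = 0
G(21) = mex{0,0} = 1
G(22) = mex{1,1} = 0
Heap A: G(22) = 0.
Heap B: G(16) = 1.
Combined Grundy value = 0 ⊕ 1 = 1.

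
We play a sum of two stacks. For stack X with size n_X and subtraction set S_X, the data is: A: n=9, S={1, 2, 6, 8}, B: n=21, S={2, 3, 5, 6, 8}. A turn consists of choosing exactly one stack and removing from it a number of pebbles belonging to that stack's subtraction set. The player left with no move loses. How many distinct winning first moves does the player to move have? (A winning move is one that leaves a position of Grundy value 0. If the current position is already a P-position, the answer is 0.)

Stack A, S = {1, 2, 6, 8}:
G(0) = 0
G(1) = mex{0} = 1
G(2) = mex{1,0} = 2
G(3) = mex{2,1} = 0
G(4) = mex{0,2} = 1
G(5) = mex{1,0} = 2
G(6) = mex{2,1,0} = 3
G(7) = mex{3,2,1} = 0
G(8) = mex{0,3,2,0} = 1
G(9) = mex{1,0,0,1} = 2
G_A(9) = 2.
Stack B, S = {2, 3, 5, 6, 8}:
G(0) = 0
G(1) = mex{} = 0
G(2) = mex{0} = 1
G(3) = mex{0,0} = 1
G(4) = mex{1,0} = 2
G(5) = mex{1,1,0} = 2
G(6) = mex{2,1,0,0} = 3
G(7) = mex{2,2,1,0} = 3
G(8) = mex{3,2,1,1,0} = 4
G(9) = mex{3,3,2,1,0} = 4
G(10) = mex{4,3,2,2,1} = 0
G(11) = mex{4,4,3,2,1} = 0
G(12) = mex{0,4,3,3,2} = 1
G(13) = mex{0,0,4,3,2} = 1
G(14) = mex{1,0,4,4,3} = 2
G(15) = mex{1,1,0,4,3} = 2
G(16) = mex{2,1,0,0,4} = 3
G(17) = mex{2,2,1,0,4} = 3
G(18) = mex{3,2,1,1,0} = 4
G(19) = mex{3,3,2,1,0} = 4
G(20) = mex{4,3,2,2,1} = 0
G(21) = mex{4,4,3,2,1} = 0
G_B(21) = 0.
Combined Grundy value = 2 ⊕ 0 = 2.
A winning move leaves total XOR = 0, i.e. changes one component's Grundy value g to g ⊕ X where X is the current total.
Stack A: need g' = 2⊕2 = 0. Options: 9−1→G=1, 9−2→G=0, 9−6→G=0, 9−8→G=1. Hits: 2.
Stack B: need g' = 0⊕2 = 2. Options: 21−2→G=4, 21−3→G=4, 21−5→G=3, 21−6→G=2, 21−8→G=1. Hits: 1.

3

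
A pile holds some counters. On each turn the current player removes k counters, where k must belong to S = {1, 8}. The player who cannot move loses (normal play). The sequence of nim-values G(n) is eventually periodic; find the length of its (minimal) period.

9

G(0) = 0
G(1) = mex{0} = 1
G(2) = mex{1} = 0
G(3) = mex{0} = 1
G(4) = mex{1} = 0
G(5) = mex{0} = 1
G(6) = mex{1} = 0
G(7) = mex{0} = 1
G(8) = mex{1,0} = 2
G(9) = mex{2,1} = 0
G(10) = mex{0,0} = 1
G(11) = mex{1,1} = 0
G(12) = mex{0,0} = 1
G(13) = mex{1,1} = 0
G(14) = mex{0,0} = 1
G(15) = mex{1,1} = 0
G(16) = mex{0,2} = 1
G(17) = mex{1,0} = 2
G(18) = mex{2,1} = 0
G(19) = mex{0,0} = 1
G(n+9) = G(n) holds for n = 0,…,7 (a full window of length max(S) = 8), so the sequence is purely periodic with period 9.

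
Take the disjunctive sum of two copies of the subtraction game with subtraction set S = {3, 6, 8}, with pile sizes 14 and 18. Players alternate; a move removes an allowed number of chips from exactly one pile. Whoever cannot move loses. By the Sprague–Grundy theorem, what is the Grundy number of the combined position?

All piles use S = {3, 6, 8}:
G(0) = 0
G(1) = mex{} = 0
G(2) = mex{} = 0
G(3) = mex{0} = 1
G(4) = mex{0} = 1
G(5) = mex{0} = 1
G(6) = mex{1,0} = 2
G(7) = mex{1,0} = 2
G(8) = mex{1,0,0} = 2
G(9) = mex{2,1,0} = 3
G(10) = mex{2,1,0} = 3
G(11) = mex{2,1,1} = 0
G(12) = mex{3,2,1} = 0
G(13) = mex{3,2,1} = 0
G(14) = mex{0,2,2} = 1
G(15) = mex{0,3,2} = 1
G(16) = mex{0,3,2} = 1
G(17) = mex{1,0,3} = 2
G(18) = mex{1,0,3} = 2
Pile A: G(14) = 1.
Pile B: G(18) = 2.
Combined Grundy value = 1 ⊕ 2 = 3.

3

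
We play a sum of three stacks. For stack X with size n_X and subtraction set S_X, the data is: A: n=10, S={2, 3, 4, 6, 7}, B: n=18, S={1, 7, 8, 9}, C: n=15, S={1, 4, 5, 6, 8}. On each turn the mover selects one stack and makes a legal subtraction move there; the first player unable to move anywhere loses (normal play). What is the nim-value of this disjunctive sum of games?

Stack A, S = {2, 3, 4, 6, 7}:
n :  0  1  2  3  4  5  6  7  8  9 10
G :  0  0  1  1  2  2  3  3  4  0  0
G_A(10) = 0.
Stack B, S = {1, 7, 8, 9}:
n :  0  1  2  3  4  5  6  7  8  9 10 11 12 13 14 15 16 17 18
G :  0  1  0  1  0  1  0  1  2  3  2  3  2  3  2  3  0  1  0
G_B(18) = 0.
Stack C, S = {1, 4, 5, 6, 8}:
n :  0  1  2  3  4  5  6  7  8  9 10 11 12 13 14 15
G :  0  1  0  1  2  3  2  3  4  0  1  0  1  2  3  2
G_C(15) = 2.
Combined Grundy value = 0 ⊕ 0 ⊕ 2 = 2.

2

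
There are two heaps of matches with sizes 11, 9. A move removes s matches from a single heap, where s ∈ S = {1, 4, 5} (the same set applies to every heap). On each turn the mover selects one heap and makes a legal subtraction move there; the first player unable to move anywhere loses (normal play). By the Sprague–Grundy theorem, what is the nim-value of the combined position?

0

All heaps use S = {1, 4, 5}:
n :  0  1  2  3  4  5  6  7  8  9 10 11
G :  0  1  0  1  2  3  2  3  0  1  0  1
Heap A: G(11) = 1.
Heap B: G(9) = 1.
Combined Grundy value = 1 ⊕ 1 = 0.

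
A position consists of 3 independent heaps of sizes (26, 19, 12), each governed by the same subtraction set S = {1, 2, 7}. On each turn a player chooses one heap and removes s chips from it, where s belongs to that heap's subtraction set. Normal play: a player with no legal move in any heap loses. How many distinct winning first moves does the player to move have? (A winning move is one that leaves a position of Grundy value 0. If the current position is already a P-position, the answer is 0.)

All heaps use S = {1, 2, 7}:
n :  0  1  2  3  4  5  6  7  8  9 10 11 12 13 14 15 16 17 18 19 20 21 22 23 24 25 26
G :  0  1  2  0  1  2  0  1  2  0  1  2  0  1  2  0  1  2  0  1  2  0  1  2  0  1  2
Heap A: G(26) = 2.
Heap B: G(19) = 1.
Heap C: G(12) = 0.
Combined Grundy value = 2 ⊕ 1 ⊕ 0 = 3.
A winning move leaves total XOR = 0, i.e. changes one component's Grundy value g to g ⊕ X where X is the current total.
Heap A: need g' = 2⊕3 = 1. Options: 26−1→G=1, 26−2→G=0, 26−7→G=1. Hits: 2.
Heap B: need g' = 1⊕3 = 2. Options: 19−1→G=0, 19−2→G=2, 19−7→G=0. Hits: 1.
Heap C: need g' = 0⊕3 = 3. Options: 12−1→G=2, 12−2→G=1, 12−7→G=2. Hits: 0.

3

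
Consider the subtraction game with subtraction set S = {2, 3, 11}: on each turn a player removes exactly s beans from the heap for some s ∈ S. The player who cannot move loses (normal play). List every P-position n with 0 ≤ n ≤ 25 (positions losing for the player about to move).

G(0) = 0
G(1) = mex{} = 0
G(2) = mex{0} = 1
G(3) = mex{0,0} = 1
G(4) = mex{1,0} = 2
G(5) = mex{1,1} = 0
G(6) = mex{2,1} = 0
G(7) = mex{0,2} = 1
G(8) = mex{0,0} = 1
G(9) = mex{1,0} = 2
G(10) = mex{1,1} = 0
G(11) = mex{2,1,0} = 3
G(12) = mex{0,2,0} = 1
G(13) = mex{3,0,1} = 2
G(14) = mex{1,3,1} = 0
G(15) = mex{2,1,2} = 0
G(16) = mex{0,2,0} = 1
G(17) = mex{0,0,0} = 1
G(18) = mex{1,0,1} = 2
G(19) = mex{1,1,1} = 0
G(20) = mex{2,1,2} = 0
G(21) = mex{0,2,0} = 1
G(22) = mex{0,0,3} = 1
G(23) = mex{1,0,1} = 2
G(24) = mex{1,1,2} = 0
G(25) = mex{2,1,0} = 3
P-positions are exactly the n with G(n) = 0.

0, 1, 5, 6, 10, 14, 15, 19, 20, 24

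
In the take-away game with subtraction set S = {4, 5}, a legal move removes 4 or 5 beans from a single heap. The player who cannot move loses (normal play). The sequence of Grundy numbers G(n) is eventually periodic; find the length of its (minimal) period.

G(0) = 0
G(1) = mex{} = 0
G(2) = mex{} = 0
G(3) = mex{} = 0
G(4) = mex{0} = 1
G(5) = mex{0,0} = 1
G(6) = mex{0,0} = 1
G(7) = mex{0,0} = 1
G(8) = mex{1,0} = 2
G(9) = mex{1,1} = 0
G(10) = mex{1,1} = 0
G(11) = mex{1,1} = 0
G(12) = mex{2,1} = 0
G(13) = mex{0,2} = 1
G(14) = mex{0,0} = 1
G(15) = mex{0,0} = 1
G(16) = mex{0,0} = 1
G(17) = mex{1,0} = 2
G(18) = mex{1,1} = 0
G(19) = mex{1,1} = 0
G(n+9) = G(n) holds for n = 0,…,4 (a full window of length max(S) = 5), so the sequence is purely periodic with period 9.

9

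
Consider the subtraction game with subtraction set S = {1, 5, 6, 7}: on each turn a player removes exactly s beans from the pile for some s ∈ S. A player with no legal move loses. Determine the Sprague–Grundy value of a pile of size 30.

2

n :  0  1  2  3  4  5  6  7  8  9 10 11 12 13 14 15 16 17 18 19 20 21 22 23 24 25 26 27 28 29 30
G :  0  1  0  1  0  1  2  3  2  3  2  3  0  1  0  1  0  1  2  3  2  3  2  3  0  1  0  1  0  1  2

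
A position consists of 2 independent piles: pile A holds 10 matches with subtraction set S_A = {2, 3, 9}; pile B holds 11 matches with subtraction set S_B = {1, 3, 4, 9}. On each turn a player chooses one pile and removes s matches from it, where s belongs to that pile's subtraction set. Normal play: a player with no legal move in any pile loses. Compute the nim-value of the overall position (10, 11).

Pile A, S = {2, 3, 9}:
G(0) = 0
G(1) = mex{} = 0
G(2) = mex{0} = 1
G(3) = mex{0,0} = 1
G(4) = mex{1,0} = 2
G(5) = mex{1,1} = 0
G(6) = mex{2,1} = 0
G(7) = mex{0,2} = 1
G(8) = mex{0,0} = 1
G(9) = mex{1,0,0} = 2
G(10) = mex{1,1,0} = 2
G_A(10) = 2.
Pile B, S = {1, 3, 4, 9}:
n :  0  1  2  3  4  5  6  7  8  9 10 11
G :  0  1  0  1  2  3  2  0  1  4  3  2
G_B(11) = 2.
Combined Grundy value = 2 ⊕ 2 = 0.

0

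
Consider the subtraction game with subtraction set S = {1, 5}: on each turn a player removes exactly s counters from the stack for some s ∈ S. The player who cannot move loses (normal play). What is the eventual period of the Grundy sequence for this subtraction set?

2

G(0) = 0
G(1) = mex{0} = 1
G(2) = mex{1} = 0
G(3) = mex{0} = 1
G(4) = mex{1} = 0
G(5) = mex{0,0} = 1
G(6) = mex{1,1} = 0
G(7) = mex{0,0} = 1
G(8) = mex{1,1} = 0
G(9) = mex{0,0} = 1
G(10) = mex{1,1} = 0
G(11) = mex{0,0} = 1
G(12) = mex{1,1} = 0
G(13) = mex{0,0} = 1
G(14) = mex{1,1} = 0
G(n+2) = G(n) holds for n = 0,…,4 (a full window of length max(S) = 5), so the sequence is purely periodic with period 2.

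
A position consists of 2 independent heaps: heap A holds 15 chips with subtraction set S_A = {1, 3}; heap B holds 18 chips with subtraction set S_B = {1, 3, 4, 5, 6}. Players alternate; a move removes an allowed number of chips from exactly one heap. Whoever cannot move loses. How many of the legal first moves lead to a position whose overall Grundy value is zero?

3

Heap A, S = {1, 3}:
G(0) = 0
G(1) = mex{0} = 1
G(2) = mex{1} = 0
G(3) = mex{0,0} = 1
G(4) = mex{1,1} = 0
G(5) = mex{0,0} = 1
G(6) = mex{1,1} = 0
G(7) = mex{0,0} = 1
G(8) = mex{1,1} = 0
G(9) = mex{0,0} = 1
G(10) = mex{1,1} = 0
G(11) = mex{0,0} = 1
G(12) = mex{1,1} = 0
G(13) = mex{0,0} = 1
G(14) = mex{1,1} = 0
G(15) = mex{0,0} = 1
G_A(15) = 1.
Heap B, S = {1, 3, 4, 5, 6}:
n :  0  1  2  3  4  5  6  7  8  9 10 11 12 13 14 15 16 17 18
G :  0  1  0  1  2  3  2  3  4  0  1  0  1  2  3  2  3  4  0
G_B(18) = 0.
Combined Grundy value = 1 ⊕ 0 = 1.
A winning move leaves total XOR = 0, i.e. changes one component's Grundy value g to g ⊕ X where X is the current total.
Heap A: need g' = 1⊕1 = 0. Options: 15−1→G=0, 15−3→G=0. Hits: 2.
Heap B: need g' = 0⊕1 = 1. Options: 18−1→G=4, 18−3→G=2, 18−4→G=3, 18−5→G=2, 18−6→G=1. Hits: 1.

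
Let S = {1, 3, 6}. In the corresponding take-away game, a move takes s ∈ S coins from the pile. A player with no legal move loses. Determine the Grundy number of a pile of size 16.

G(0) = 0
G(1) = mex{0} = 1
G(2) = mex{1} = 0
G(3) = mex{0,0} = 1
G(4) = mex{1,1} = 0
G(5) = mex{0,0} = 1
G(6) = mex{1,1,0} = 2
G(7) = mex{2,0,1} = 3
G(8) = mex{3,1,0} = 2
G(9) = mex{2,2,1} = 0
G(10) = mex{0,3,0} = 1
G(11) = mex{1,2,1} = 0
G(12) = mex{0,0,2} = 1
G(13) = mex{1,1,3} = 0
G(14) = mex{0,0,2} = 1
G(15) = mex{1,1,0} = 2
G(16) = mex{2,0,1} = 3

3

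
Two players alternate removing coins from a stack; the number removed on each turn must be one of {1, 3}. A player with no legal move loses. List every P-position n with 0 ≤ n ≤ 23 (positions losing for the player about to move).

n :  0  1  2  3  4  5  6  7  8  9 10 11 12 13 14 15 16 17 18 19 20 21 22 23
G :  0  1  0  1  0  1  0  1  0  1  0  1  0  1  0  1  0  1  0  1  0  1  0  1
P-positions are exactly the n with G(n) = 0.

0, 2, 4, 6, 8, 10, 12, 14, 16, 18, 20, 22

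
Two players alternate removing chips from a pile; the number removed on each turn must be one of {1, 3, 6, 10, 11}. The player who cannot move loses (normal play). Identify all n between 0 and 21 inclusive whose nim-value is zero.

n :  0  1  2  3  4  5  6  7  8  9 10 11 12 13 14 15 16 17 18 19 20 21
G :  0  1  0  1  0  1  2  3  2  0  1  3  4  2  4  2  0  1  0  1  2  4
P-positions are exactly the n with G(n) = 0.

0, 2, 4, 9, 16, 18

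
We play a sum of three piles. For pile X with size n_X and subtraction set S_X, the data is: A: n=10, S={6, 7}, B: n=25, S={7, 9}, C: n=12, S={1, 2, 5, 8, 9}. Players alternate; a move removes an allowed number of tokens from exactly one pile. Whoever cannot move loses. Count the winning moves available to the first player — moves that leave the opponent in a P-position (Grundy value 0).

Pile A, S = {6, 7}:
n :  0  1  2  3  4  5  6  7  8  9 10
G :  0  0  0  0  0  0  1  1  1  1  1
G_A(10) = 1.
Pile B, S = {7, 9}:
n :  0  1  2  3  4  5  6  7  8  9 10 11 12 13 14 15 16 17 18 19 20 21 22 23 24 25
G :  0  0  0  0  0  0  0  1  1  1  1  1  1  1  2  2  0  0  0  0  0  0  0  1  1  1
G_B(25) = 1.
Pile C, S = {1, 2, 5, 8, 9}:
G(0) = 0
G(1) = mex{0} = 1
G(2) = mex{1,0} = 2
G(3) = mex{2,1} = 0
G(4) = mex{0,2} = 1
G(5) = mex{1,0,0} = 2
G(6) = mex{2,1,1} = 0
G(7) = mex{0,2,2} = 1
G(8) = mex{1,0,0,0} = 2
G(9) = mex{2,1,1,1,0} = 3
G(10) = mex{3,2,2,2,1} = 0
G(11) = mex{0,3,0,0,2} = 1
G(12) = mex{1,0,1,1,0} = 2
G_C(12) = 2.
Combined Grundy value = 1 ⊕ 1 ⊕ 2 = 2.
A winning move leaves total XOR = 0, i.e. changes one component's Grundy value g to g ⊕ X where X is the current total.
Pile A: need g' = 1⊕2 = 3. Options: 10−6→G=0, 10−7→G=0. Hits: 0.
Pile B: need g' = 1⊕2 = 3. Options: 25−7→G=0, 25−9→G=0. Hits: 0.
Pile C: need g' = 2⊕2 = 0. Options: 12−1→G=1, 12−2→G=0, 12−5→G=1, 12−8→G=1, 12−9→G=0. Hits: 2.

2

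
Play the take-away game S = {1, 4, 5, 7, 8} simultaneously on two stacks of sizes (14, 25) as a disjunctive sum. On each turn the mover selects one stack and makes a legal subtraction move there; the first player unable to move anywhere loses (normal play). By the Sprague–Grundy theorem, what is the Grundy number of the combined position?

All stacks use S = {1, 4, 5, 7, 8}:
G(0) = 0
G(1) = mex{0} = 1
G(2) = mex{1} = 0
G(3) = mex{0} = 1
G(4) = mex{1,0} = 2
G(5) = mex{2,1,0} = 3
G(6) = mex{3,0,1} = 2
G(7) = mex{2,1,0,0} = 3
G(8) = mex{3,2,1,1,0} = 4
G(9) = mex{4,3,2,0,1} = 5
G(10) = mex{5,2,3,1,0} = 4
G(11) = mex{4,3,2,2,1} = 0
G(12) = mex{0,4,3,3,2} = 1
G(13) = mex{1,5,4,2,3} = 0
G(14) = mex{0,4,5,3,2} = 1
G(15) = mex{1,0,4,4,3} = 2
G(16) = mex{2,1,0,5,4} = 3
G(17) = mex{3,0,1,4,5} = 2
G(18) = mex{2,1,0,0,4} = 3
G(19) = mex{3,2,1,1,0} = 4
G(20) = mex{4,3,2,0,1} = 5
G(21) = mex{5,2,3,1,0} = 4
G(22) = mex{4,3,2,2,1} = 0
G(23) = mex{0,4,3,3,2} = 1
G(24) = mex{1,5,4,2,3} = 0
G(25) = mex{0,4,5,3,2} = 1
Stack A: G(14) = 1.
Stack B: G(25) = 1.
Combined Grundy value = 1 ⊕ 1 = 0.

0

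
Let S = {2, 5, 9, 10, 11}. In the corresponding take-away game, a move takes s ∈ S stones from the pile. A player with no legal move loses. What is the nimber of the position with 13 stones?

3

G(0) = 0
G(1) = mex{} = 0
G(2) = mex{0} = 1
G(3) = mex{0} = 1
G(4) = mex{1} = 0
G(5) = mex{1,0} = 2
G(6) = mex{0,0} = 1
G(7) = mex{2,1} = 0
G(8) = mex{1,1} = 0
G(9) = mex{0,0,0} = 1
G(10) = mex{0,2,0,0} = 1
G(11) = mex{1,1,1,0,0} = 2
G(12) = mex{1,0,1,1,0} = 2
G(13) = mex{2,0,0,1,1} = 3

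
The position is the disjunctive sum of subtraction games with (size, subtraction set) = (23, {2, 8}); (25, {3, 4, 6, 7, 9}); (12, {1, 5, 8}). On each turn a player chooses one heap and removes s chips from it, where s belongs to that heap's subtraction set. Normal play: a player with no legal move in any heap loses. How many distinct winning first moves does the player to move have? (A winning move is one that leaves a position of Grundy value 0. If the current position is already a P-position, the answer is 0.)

Heap A, S = {2, 8}:
n :  0  1  2  3  4  5  6  7  8  9 10 11 12 13 14 15 16 17 18 19 20 21 22 23
G :  0  0  1  1  0  0  1  1  2  2  0  0  1  1  0  0  1  1  2  2  0  0  1  1
G_A(23) = 1.
Heap B, S = {3, 4, 6, 7, 9}:
n :  0  1  2  3  4  5  6  7  8  9 10 11 12 13 14 15 16 17 18 19 20 21 22 23 24 25
G :  0  0  0  1  1  1  2  2  2  3  3  3  0  0  0  1  1  1  2  2  2  3  3  3  0  0
G_B(25) = 0.
Heap C, S = {1, 5, 8}:
G(0) = 0
G(1) = mex{0} = 1
G(2) = mex{1} = 0
G(3) = mex{0} = 1
G(4) = mex{1} = 0
G(5) = mex{0,0} = 1
G(6) = mex{1,1} = 0
G(7) = mex{0,0} = 1
G(8) = mex{1,1,0} = 2
G(9) = mex{2,0,1} = 3
G(10) = mex{3,1,0} = 2
G(11) = mex{2,0,1} = 3
G(12) = mex{3,1,0} = 2
G_C(12) = 2.
Combined Grundy value = 1 ⊕ 0 ⊕ 2 = 3.
A winning move leaves total XOR = 0, i.e. changes one component's Grundy value g to g ⊕ X where X is the current total.
Heap A: need g' = 1⊕3 = 2. Options: 23−2→G=0, 23−8→G=0. Hits: 0.
Heap B: need g' = 0⊕3 = 3. Options: 25−3→G=3, 25−4→G=3, 25−6→G=2, 25−7→G=2, 25−9→G=1. Hits: 2.
Heap C: need g' = 2⊕3 = 1. Options: 12−1→G=3, 12−5→G=1, 12−8→G=0. Hits: 1.

3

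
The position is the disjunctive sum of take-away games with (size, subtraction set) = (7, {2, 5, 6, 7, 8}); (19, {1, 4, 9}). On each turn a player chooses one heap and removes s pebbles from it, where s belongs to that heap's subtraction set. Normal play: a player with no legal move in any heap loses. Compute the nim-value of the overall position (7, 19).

1

Heap A, S = {2, 5, 6, 7, 8}:
n : 0 1 2 3 4 5 6 7
G : 0 0 1 1 0 2 1 3
G_A(7) = 3.
Heap B, S = {1, 4, 9}:
G(0) = 0
G(1) = mex{0} = 1
G(2) = mex{1} = 0
G(3) = mex{0} = 1
G(4) = mex{1,0} = 2
G(5) = mex{2,1} = 0
G(6) = mex{0,0} = 1
G(7) = mex{1,1} = 0
G(8) = mex{0,2} = 1
G(9) = mex{1,0,0} = 2
G(10) = mex{2,1,1} = 0
G(11) = mex{0,0,0} = 1
G(12) = mex{1,1,1} = 0
G(13) = mex{0,2,2} = 1
G(14) = mex{1,0,0} = 2
G(15) = mex{2,1,1} = 0
G(16) = mex{0,0,0} = 1
G(17) = mex{1,1,1} = 0
G(18) = mex{0,2,2} = 1
G(19) = mex{1,0,0} = 2
G_B(19) = 2.
Combined Grundy value = 3 ⊕ 2 = 1.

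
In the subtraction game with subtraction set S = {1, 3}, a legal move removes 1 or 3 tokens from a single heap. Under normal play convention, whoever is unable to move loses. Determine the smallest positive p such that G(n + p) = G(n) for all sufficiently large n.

2

n :  0  1  2  3  4  5  6  7  8  9 10 11 12 13 14
G :  0  1  0  1  0  1  0  1  0  1  0  1  0  1  0
G(n+2) = G(n) holds for n = 0,…,2 (a full window of length max(S) = 3), so the sequence is purely periodic with period 2.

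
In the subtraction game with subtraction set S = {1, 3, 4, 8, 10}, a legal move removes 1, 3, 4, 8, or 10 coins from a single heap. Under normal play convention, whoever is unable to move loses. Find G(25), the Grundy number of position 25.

2

n :  0  1  2  3  4  5  6  7  8  9 10 11 12 13 14 15 16 17 18 19 20 21 22 23 24 25
G :  0  1  0  1  2  3  2  0  1  0  1  2  3  2  0  1  0  1  2  3  2  0  1  0  1  2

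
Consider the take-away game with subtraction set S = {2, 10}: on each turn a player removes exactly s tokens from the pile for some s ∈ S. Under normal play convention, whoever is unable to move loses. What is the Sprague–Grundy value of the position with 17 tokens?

0

G(0) = 0
G(1) = mex{} = 0
G(2) = mex{0} = 1
G(3) = mex{0} = 1
G(4) = mex{1} = 0
G(5) = mex{1} = 0
G(6) = mex{0} = 1
G(7) = mex{0} = 1
G(8) = mex{1} = 0
G(9) = mex{1} = 0
G(10) = mex{0,0} = 1
G(11) = mex{0,0} = 1
G(12) = mex{1,1} = 0
G(13) = mex{1,1} = 0
G(14) = mex{0,0} = 1
G(15) = mex{0,0} = 1
G(16) = mex{1,1} = 0
G(17) = mex{1,1} = 0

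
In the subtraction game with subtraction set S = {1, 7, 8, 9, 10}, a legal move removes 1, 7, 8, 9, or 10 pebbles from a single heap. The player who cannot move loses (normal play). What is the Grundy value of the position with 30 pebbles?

3

n :  0  1  2  3  4  5  6  7  8  9 10 11 12 13 14 15 16 17 18 19 20 21 22 23 24 25 26 27 28 29 30
G :  0  1  0  1  0  1  0  1  2  3  2  3  2  3  2  3  4  0  1  0  1  0  1  0  1  2  3  2  3  2  3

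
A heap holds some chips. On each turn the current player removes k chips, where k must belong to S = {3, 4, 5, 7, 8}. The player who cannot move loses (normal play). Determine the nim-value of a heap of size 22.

n :  0  1  2  3  4  5  6  7  8  9 10 11 12 13 14 15 16 17 18 19 20 21 22
G :  0  0  0  1  1  1  2  2  2  3  3  0  0  0  1  1  1  2  2  2  3  3  0

0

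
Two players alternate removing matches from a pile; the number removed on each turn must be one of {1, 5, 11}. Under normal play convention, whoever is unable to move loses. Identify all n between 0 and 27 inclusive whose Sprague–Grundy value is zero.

0, 2, 4, 6, 8, 10, 12, 14, 16, 18, 20, 22, 24, 26

G(0) = 0
G(1) = mex{0} = 1
G(2) = mex{1} = 0
G(3) = mex{0} = 1
G(4) = mex{1} = 0
G(5) = mex{0,0} = 1
G(6) = mex{1,1} = 0
G(7) = mex{0,0} = 1
G(8) = mex{1,1} = 0
G(9) = mex{0,0} = 1
G(10) = mex{1,1} = 0
G(11) = mex{0,0,0} = 1
G(12) = mex{1,1,1} = 0
G(13) = mex{0,0,0} = 1
G(14) = mex{1,1,1} = 0
G(15) = mex{0,0,0} = 1
G(16) = mex{1,1,1} = 0
G(17) = mex{0,0,0} = 1
G(18) = mex{1,1,1} = 0
G(19) = mex{0,0,0} = 1
G(20) = mex{1,1,1} = 0
G(21) = mex{0,0,0} = 1
G(22) = mex{1,1,1} = 0
G(23) = mex{0,0,0} = 1
G(24) = mex{1,1,1} = 0
G(25) = mex{0,0,0} = 1
G(26) = mex{1,1,1} = 0
G(27) = mex{0,0,0} = 1
P-positions are exactly the n with G(n) = 0.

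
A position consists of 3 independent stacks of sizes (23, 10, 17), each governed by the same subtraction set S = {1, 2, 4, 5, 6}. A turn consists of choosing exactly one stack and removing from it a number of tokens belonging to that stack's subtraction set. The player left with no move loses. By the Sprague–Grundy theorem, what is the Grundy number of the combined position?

All stacks use S = {1, 2, 4, 5, 6}:
G(0) = 0
G(1) = mex{0} = 1
G(2) = mex{1,0} = 2
G(3) = mex{2,1} = 0
G(4) = mex{0,2,0} = 1
G(5) = mex{1,0,1,0} = 2
G(6) = mex{2,1,2,1,0} = 3
G(7) = mex{3,2,0,2,1} = 4
G(8) = mex{4,3,1,0,2} = 5
G(9) = mex{5,4,2,1,0} = 3
G(10) = mex{3,5,3,2,1} = 0
G(11) = mex{0,3,4,3,2} = 1
G(12) = mex{1,0,5,4,3} = 2
G(13) = mex{2,1,3,5,4} = 0
G(14) = mex{0,2,0,3,5} = 1
G(15) = mex{1,0,1,0,3} = 2
G(16) = mex{2,1,2,1,0} = 3
G(17) = mex{3,2,0,2,1} = 4
G(18) = mex{4,3,1,0,2} = 5
G(19) = mex{5,4,2,1,0} = 3
G(20) = mex{3,5,3,2,1} = 0
G(21) = mex{0,3,4,3,2} = 1
G(22) = mex{1,0,5,4,3} = 2
G(23) = mex{2,1,3,5,4} = 0
Stack A: G(23) = 0.
Stack B: G(10) = 0.
Stack C: G(17) = 4.
Combined Grundy value = 0 ⊕ 0 ⊕ 4 = 4.

4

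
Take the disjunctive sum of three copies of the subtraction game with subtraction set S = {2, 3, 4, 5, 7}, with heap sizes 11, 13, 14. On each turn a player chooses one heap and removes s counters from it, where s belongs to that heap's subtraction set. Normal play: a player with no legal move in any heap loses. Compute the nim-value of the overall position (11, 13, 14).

All heaps use S = {2, 3, 4, 5, 7}:
n :  0  1  2  3  4  5  6  7  8  9 10 11 12 13 14
G :  0  0  1  1  2  2  3  3  4  0  0  1  1  2  2
Heap A: G(11) = 1.
Heap B: G(13) = 2.
Heap C: G(14) = 2.
Combined Grundy value = 1 ⊕ 2 ⊕ 2 = 1.

1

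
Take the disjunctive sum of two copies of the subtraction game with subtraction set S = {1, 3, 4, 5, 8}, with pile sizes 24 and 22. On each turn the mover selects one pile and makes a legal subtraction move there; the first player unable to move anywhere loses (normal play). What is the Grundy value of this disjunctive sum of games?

All piles use S = {1, 3, 4, 5, 8}:
n :  0  1  2  3  4  5  6  7  8  9 10 11 12 13 14 15 16 17 18 19 20 21 22 23 24
G :  0  1  0  1  2  3  2  3  4  0  1  0  1  2  3  2  3  4  0  1  0  1  2  3  2
Pile A: G(24) = 2.
Pile B: G(22) = 2.
Combined Grundy value = 2 ⊕ 2 = 0.

0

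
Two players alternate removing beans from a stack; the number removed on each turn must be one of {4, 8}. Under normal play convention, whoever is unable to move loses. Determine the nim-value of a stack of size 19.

G(0) = 0
G(1) = mex{} = 0
G(2) = mex{} = 0
G(3) = mex{} = 0
G(4) = mex{0} = 1
G(5) = mex{0} = 1
G(6) = mex{0} = 1
G(7) = mex{0} = 1
G(8) = mex{1,0} = 2
G(9) = mex{1,0} = 2
G(10) = mex{1,0} = 2
G(11) = mex{1,0} = 2
G(12) = mex{2,1} = 0
G(13) = mex{2,1} = 0
G(14) = mex{2,1} = 0
G(15) = mex{2,1} = 0
G(16) = mex{0,2} = 1
G(17) = mex{0,2} = 1
G(18) = mex{0,2} = 1
G(19) = mex{0,2} = 1

1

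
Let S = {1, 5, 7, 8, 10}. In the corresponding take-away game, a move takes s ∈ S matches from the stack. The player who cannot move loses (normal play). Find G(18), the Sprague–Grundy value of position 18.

1

G(0) = 0
G(1) = mex{0} = 1
G(2) = mex{1} = 0
G(3) = mex{0} = 1
G(4) = mex{1} = 0
G(5) = mex{0,0} = 1
G(6) = mex{1,1} = 0
G(7) = mex{0,0,0} = 1
G(8) = mex{1,1,1,0} = 2
G(9) = mex{2,0,0,1} = 3
G(10) = mex{3,1,1,0,0} = 2
G(11) = mex{2,0,0,1,1} = 3
G(12) = mex{3,1,1,0,0} = 2
G(13) = mex{2,2,0,1,1} = 3
G(14) = mex{3,3,1,0,0} = 2
G(15) = mex{2,2,2,1,1} = 0
G(16) = mex{0,3,3,2,0} = 1
G(17) = mex{1,2,2,3,1} = 0
G(18) = mex{0,3,3,2,2} = 1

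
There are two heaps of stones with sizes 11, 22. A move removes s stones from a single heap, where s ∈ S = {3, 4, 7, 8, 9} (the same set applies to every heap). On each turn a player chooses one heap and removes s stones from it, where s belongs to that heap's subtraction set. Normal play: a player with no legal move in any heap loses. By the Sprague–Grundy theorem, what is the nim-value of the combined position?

All heaps use S = {3, 4, 7, 8, 9}:
n :  0  1  2  3  4  5  6  7  8  9 10 11 12 13 14 15 16 17 18 19 20 21 22
G :  0  0  0  1  1  1  2  2  2  3  3  3  0  0  0  1  1  1  2  2  2  3  3
Heap A: G(11) = 3.
Heap B: G(22) = 3.
Combined Grundy value = 3 ⊕ 3 = 0.

0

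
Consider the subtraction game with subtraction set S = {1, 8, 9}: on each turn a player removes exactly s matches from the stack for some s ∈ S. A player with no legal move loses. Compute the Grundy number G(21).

1

G(0) = 0
G(1) = mex{0} = 1
G(2) = mex{1} = 0
G(3) = mex{0} = 1
G(4) = mex{1} = 0
G(5) = mex{0} = 1
G(6) = mex{1} = 0
G(7) = mex{0} = 1
G(8) = mex{1,0} = 2
G(9) = mex{2,1,0} = 3
G(10) = mex{3,0,1} = 2
G(11) = mex{2,1,0} = 3
G(12) = mex{3,0,1} = 2
G(13) = mex{2,1,0} = 3
G(14) = mex{3,0,1} = 2
G(15) = mex{2,1,0} = 3
G(16) = mex{3,2,1} = 0
G(17) = mex{0,3,2} = 1
G(18) = mex{1,2,3} = 0
G(19) = mex{0,3,2} = 1
G(20) = mex{1,2,3} = 0
G(21) = mex{0,3,2} = 1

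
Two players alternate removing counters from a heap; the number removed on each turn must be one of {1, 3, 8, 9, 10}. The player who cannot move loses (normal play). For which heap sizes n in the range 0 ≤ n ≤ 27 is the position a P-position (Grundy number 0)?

0, 2, 4, 6, 17, 19, 21, 23

G(0) = 0
G(1) = mex{0} = 1
G(2) = mex{1} = 0
G(3) = mex{0,0} = 1
G(4) = mex{1,1} = 0
G(5) = mex{0,0} = 1
G(6) = mex{1,1} = 0
G(7) = mex{0,0} = 1
G(8) = mex{1,1,0} = 2
G(9) = mex{2,0,1,0} = 3
G(10) = mex{3,1,0,1,0} = 2
G(11) = mex{2,2,1,0,1} = 3
G(12) = mex{3,3,0,1,0} = 2
G(13) = mex{2,2,1,0,1} = 3
G(14) = mex{3,3,0,1,0} = 2
G(15) = mex{2,2,1,0,1} = 3
G(16) = mex{3,3,2,1,0} = 4
G(17) = mex{4,2,3,2,1} = 0
G(18) = mex{0,3,2,3,2} = 1
G(19) = mex{1,4,3,2,3} = 0
G(20) = mex{0,0,2,3,2} = 1
G(21) = mex{1,1,3,2,3} = 0
G(22) = mex{0,0,2,3,2} = 1
G(23) = mex{1,1,3,2,3} = 0
G(24) = mex{0,0,4,3,2} = 1
G(25) = mex{1,1,0,4,3} = 2
G(26) = mex{2,0,1,0,4} = 3
G(27) = mex{3,1,0,1,0} = 2
P-positions are exactly the n with G(n) = 0.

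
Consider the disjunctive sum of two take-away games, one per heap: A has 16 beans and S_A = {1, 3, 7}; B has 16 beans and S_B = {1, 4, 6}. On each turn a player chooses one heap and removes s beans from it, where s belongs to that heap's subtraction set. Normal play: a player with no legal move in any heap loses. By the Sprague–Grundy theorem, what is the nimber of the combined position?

1

Heap A, S = {1, 3, 7}:
n :  0  1  2  3  4  5  6  7  8  9 10 11 12 13 14 15 16
G :  0  1  0  1  0  1  0  1  0  1  0  1  0  1  0  1  0
G_A(16) = 0.
Heap B, S = {1, 4, 6}:
G(0) = 0
G(1) = mex{0} = 1
G(2) = mex{1} = 0
G(3) = mex{0} = 1
G(4) = mex{1,0} = 2
G(5) = mex{2,1} = 0
G(6) = mex{0,0,0} = 1
G(7) = mex{1,1,1} = 0
G(8) = mex{0,2,0} = 1
G(9) = mex{1,0,1} = 2
G(10) = mex{2,1,2} = 0
G(11) = mex{0,0,0} = 1
G(12) = mex{1,1,1} = 0
G(13) = mex{0,2,0} = 1
G(14) = mex{1,0,1} = 2
G(15) = mex{2,1,2} = 0
G(16) = mex{0,0,0} = 1
G_B(16) = 1.
Combined Grundy value = 0 ⊕ 1 = 1.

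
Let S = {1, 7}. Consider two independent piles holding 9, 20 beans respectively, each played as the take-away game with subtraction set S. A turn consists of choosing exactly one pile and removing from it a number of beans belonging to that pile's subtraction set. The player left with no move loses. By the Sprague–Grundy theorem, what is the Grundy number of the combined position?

1

All piles use S = {1, 7}:
n :  0  1  2  3  4  5  6  7  8  9 10 11 12 13 14 15 16 17 18 19 20
G :  0  1  0  1  0  1  0  1  0  1  0  1  0  1  0  1  0  1  0  1  0
Pile A: G(9) = 1.
Pile B: G(20) = 0.
Combined Grundy value = 1 ⊕ 0 = 1.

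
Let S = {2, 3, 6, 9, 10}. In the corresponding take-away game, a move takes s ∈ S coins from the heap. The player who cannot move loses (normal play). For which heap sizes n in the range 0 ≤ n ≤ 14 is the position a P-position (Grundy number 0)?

n :  0  1  2  3  4  5  6  7  8  9 10 11 12 13 14
G :  0  0  1  1  2  0  3  1  2  2  3  3  0  0  1
P-positions are exactly the n with G(n) = 0.

0, 1, 5, 12, 13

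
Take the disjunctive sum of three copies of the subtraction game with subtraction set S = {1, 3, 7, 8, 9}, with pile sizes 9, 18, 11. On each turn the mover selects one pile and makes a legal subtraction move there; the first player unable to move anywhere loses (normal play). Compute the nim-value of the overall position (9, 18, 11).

0

All piles use S = {1, 3, 7, 8, 9}:
G(0) = 0
G(1) = mex{0} = 1
G(2) = mex{1} = 0
G(3) = mex{0,0} = 1
G(4) = mex{1,1} = 0
G(5) = mex{0,0} = 1
G(6) = mex{1,1} = 0
G(7) = mex{0,0,0} = 1
G(8) = mex{1,1,1,0} = 2
G(9) = mex{2,0,0,1,0} = 3
G(10) = mex{3,1,1,0,1} = 2
G(11) = mex{2,2,0,1,0} = 3
G(12) = mex{3,3,1,0,1} = 2
G(13) = mex{2,2,0,1,0} = 3
G(14) = mex{3,3,1,0,1} = 2
G(15) = mex{2,2,2,1,0} = 3
G(16) = mex{3,3,3,2,1} = 0
G(17) = mex{0,2,2,3,2} = 1
G(18) = mex{1,3,3,2,3} = 0
Pile A: G(9) = 3.
Pile B: G(18) = 0.
Pile C: G(11) = 3.
Combined Grundy value = 3 ⊕ 0 ⊕ 3 = 0.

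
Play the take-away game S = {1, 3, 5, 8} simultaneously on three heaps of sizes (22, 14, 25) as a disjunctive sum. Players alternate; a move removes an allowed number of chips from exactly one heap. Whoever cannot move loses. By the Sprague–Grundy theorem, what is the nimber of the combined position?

All heaps use S = {1, 3, 5, 8}:
G(0) = 0
G(1) = mex{0} = 1
G(2) = mex{1} = 0
G(3) = mex{0,0} = 1
G(4) = mex{1,1} = 0
G(5) = mex{0,0,0} = 1
G(6) = mex{1,1,1} = 0
G(7) = mex{0,0,0} = 1
G(8) = mex{1,1,1,0} = 2
G(9) = mex{2,0,0,1} = 3
G(10) = mex{3,1,1,0} = 2
G(11) = mex{2,2,0,1} = 3
G(12) = mex{3,3,1,0} = 2
G(13) = mex{2,2,2,1} = 0
G(14) = mex{0,3,3,0} = 1
G(15) = mex{1,2,2,1} = 0
G(16) = mex{0,0,3,2} = 1
G(17) = mex{1,1,2,3} = 0
G(18) = mex{0,0,0,2} = 1
G(19) = mex{1,1,1,3} = 0
G(20) = mex{0,0,0,2} = 1
G(21) = mex{1,1,1,0} = 2
G(22) = mex{2,0,0,1} = 3
G(23) = mex{3,1,1,0} = 2
G(24) = mex{2,2,0,1} = 3
G(25) = mex{3,3,1,0} = 2
Heap A: G(22) = 3.
Heap B: G(14) = 1.
Heap C: G(25) = 2.
Combined Grundy value = 3 ⊕ 1 ⊕ 2 = 0.

0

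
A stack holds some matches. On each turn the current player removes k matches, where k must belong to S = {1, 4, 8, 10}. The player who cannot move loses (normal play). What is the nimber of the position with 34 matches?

n :  0  1  2  3  4  5  6  7  8  9 10 11 12 13 14 15 16 17 18 19 20 21 22 23 24 25 26 27 28 29 30 31 32 33 34
G :  0  1  0  1  2  0  1  0  1  2  3  2  3  4  0  1  0  1  2  0  1  0  1  2  3  2  3  4  0  1  0  1  2  0  1

1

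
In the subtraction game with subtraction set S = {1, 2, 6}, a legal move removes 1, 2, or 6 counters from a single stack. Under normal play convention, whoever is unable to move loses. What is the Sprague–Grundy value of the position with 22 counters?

n :  0  1  2  3  4  5  6  7  8  9 10 11 12 13 14 15 16 17 18 19 20 21 22
G :  0  1  2  0  1  2  3  0  1  2  0  1  2  3  0  1  2  0  1  2  3  0  1

1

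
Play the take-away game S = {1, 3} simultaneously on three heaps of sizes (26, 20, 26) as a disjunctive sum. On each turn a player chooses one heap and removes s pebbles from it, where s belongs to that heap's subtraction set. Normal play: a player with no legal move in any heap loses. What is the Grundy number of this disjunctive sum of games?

All heaps use S = {1, 3}:
n :  0  1  2  3  4  5  6  7  8  9 10 11 12 13 14 15 16 17 18 19 20 21 22 23 24 25 26
G :  0  1  0  1  0  1  0  1  0  1  0  1  0  1  0  1  0  1  0  1  0  1  0  1  0  1  0
Heap A: G(26) = 0.
Heap B: G(20) = 0.
Heap C: G(26) = 0.
Combined Grundy value = 0 ⊕ 0 ⊕ 0 = 0.

0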